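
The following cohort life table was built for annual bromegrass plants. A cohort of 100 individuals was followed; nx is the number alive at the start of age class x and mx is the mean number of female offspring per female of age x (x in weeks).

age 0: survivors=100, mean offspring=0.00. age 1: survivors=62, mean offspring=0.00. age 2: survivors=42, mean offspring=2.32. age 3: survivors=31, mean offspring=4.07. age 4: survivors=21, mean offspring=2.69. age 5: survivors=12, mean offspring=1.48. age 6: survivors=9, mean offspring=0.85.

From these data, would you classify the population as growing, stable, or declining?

lx = nx/n0 = nx/100: 1, 0.62, 0.42, 0.31, 0.21, 0.12, 0.09
R0 = Σ lx·mx = 0 + 0 + 0.9744 + 1.2617 + 0.5649 + 0.1776 + 0.0765 = 3.0551
R0 > 1, so the population is growing.

growing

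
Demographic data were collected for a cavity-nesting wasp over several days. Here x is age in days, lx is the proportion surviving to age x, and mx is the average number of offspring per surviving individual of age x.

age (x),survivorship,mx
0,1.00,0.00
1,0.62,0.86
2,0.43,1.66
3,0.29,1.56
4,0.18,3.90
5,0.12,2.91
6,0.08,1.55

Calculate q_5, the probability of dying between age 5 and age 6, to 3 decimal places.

0.333

q_5 = (l_5 − l_6) / l_5 = (0.12 − 0.08) / 0.12
     = 0.04 / 0.12 = 0.333333… → 0.333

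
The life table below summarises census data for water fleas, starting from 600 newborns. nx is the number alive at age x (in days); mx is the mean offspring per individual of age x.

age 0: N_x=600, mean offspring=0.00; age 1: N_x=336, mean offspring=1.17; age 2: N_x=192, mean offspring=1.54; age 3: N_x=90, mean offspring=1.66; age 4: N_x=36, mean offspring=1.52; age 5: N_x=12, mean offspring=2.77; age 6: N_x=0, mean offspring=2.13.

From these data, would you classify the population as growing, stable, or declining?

lx = nx/n0 = nx/600: 1, 0.56, 0.32, 0.15, 0.06, 0.02, 0
R0 = Σ lx·mx = 0 + 0.6552 + 0.4928 + 0.249 + 0.0912 + 0.0554 + 0 = 1.5436
R0 > 1, so the population is growing.

growing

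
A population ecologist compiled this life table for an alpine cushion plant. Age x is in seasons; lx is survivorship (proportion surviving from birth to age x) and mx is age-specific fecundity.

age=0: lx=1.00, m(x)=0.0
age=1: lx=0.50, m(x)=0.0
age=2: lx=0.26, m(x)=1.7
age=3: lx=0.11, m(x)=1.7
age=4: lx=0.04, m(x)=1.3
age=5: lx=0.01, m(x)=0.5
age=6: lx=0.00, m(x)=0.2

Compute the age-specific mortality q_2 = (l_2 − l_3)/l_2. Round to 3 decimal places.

0.577

q_2 = (l_2 − l_3) / l_2 = (0.26 − 0.11) / 0.26
     = 0.15 / 0.26 = 0.576923… → 0.577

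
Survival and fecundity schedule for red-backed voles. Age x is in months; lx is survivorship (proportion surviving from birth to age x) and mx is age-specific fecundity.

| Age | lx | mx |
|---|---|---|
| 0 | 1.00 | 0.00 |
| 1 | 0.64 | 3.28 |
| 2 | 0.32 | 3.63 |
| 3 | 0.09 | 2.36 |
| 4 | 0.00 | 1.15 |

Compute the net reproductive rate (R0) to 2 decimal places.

3.47

lx·mx by age: 0, 2.0992, 1.1616, 0.2124, 0
R0 = Σ lx·mx = 3.4732 → 3.47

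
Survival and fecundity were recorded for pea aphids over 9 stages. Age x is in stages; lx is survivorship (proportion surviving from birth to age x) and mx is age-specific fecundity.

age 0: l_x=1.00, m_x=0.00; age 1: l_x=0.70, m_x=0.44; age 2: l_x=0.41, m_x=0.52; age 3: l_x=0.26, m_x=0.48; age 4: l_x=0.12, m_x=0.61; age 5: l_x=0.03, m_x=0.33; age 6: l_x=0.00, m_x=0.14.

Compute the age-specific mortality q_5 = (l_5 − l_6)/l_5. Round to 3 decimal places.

q_5 = (l_5 − l_6) / l_5 = (0.03 − 0) / 0.03
     = 0.03 / 0.03 = 1 → 1.000

1.000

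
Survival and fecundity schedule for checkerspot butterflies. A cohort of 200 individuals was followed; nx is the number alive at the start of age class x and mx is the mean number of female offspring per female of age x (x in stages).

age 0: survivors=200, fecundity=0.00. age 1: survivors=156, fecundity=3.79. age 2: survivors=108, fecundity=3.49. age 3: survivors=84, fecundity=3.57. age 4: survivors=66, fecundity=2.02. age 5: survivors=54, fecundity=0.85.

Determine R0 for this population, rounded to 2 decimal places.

lx = nx/n0 = nx/200: 1, 0.78, 0.54, 0.42, 0.33, 0.27
lx·mx by age: 0, 2.9562, 1.8846, 1.4994, 0.6666, 0.2295
R0 = Σ lx·mx = 7.2363 → 7.24

7.24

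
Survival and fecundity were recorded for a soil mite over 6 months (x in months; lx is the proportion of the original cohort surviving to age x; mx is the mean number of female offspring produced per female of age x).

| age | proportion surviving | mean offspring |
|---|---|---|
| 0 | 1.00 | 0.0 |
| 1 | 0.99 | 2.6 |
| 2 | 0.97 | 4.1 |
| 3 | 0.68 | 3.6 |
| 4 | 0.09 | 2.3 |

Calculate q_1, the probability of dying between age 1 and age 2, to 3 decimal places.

0.020

q_1 = (l_1 − l_2) / l_1 = (0.99 − 0.97) / 0.99
     = 0.02 / 0.99 = 0.020202… → 0.020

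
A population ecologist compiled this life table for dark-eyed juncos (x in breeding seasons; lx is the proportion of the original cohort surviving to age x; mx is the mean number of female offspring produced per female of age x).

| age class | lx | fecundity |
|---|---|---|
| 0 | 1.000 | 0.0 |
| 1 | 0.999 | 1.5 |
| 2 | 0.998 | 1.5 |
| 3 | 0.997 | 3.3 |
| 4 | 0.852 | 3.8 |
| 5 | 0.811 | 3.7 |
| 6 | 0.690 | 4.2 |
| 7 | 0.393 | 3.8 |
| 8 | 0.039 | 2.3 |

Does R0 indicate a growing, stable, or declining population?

growing

R0 = Σ lx·mx = 0 + 1.4985 + 1.497 + 3.2901 + 3.2376 + 3.0007 + 2.898 + 1.4934 + 0.0897 = 17.005
R0 > 1, so the population is growing.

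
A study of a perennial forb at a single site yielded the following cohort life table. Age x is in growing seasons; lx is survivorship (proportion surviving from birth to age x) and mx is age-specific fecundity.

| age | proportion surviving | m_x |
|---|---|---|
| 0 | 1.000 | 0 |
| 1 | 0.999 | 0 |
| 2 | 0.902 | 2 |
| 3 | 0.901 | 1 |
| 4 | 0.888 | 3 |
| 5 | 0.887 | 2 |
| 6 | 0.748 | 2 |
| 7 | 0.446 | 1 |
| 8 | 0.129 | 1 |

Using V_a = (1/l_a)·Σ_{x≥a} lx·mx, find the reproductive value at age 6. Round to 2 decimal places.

lx·mx for x ≥ 6: 1.496, 0.446, 0.129 → sum = 2.071
V_6 = 2.071 / l_6 = 2.071 / 0.748 = 2.768717… → 2.77

2.77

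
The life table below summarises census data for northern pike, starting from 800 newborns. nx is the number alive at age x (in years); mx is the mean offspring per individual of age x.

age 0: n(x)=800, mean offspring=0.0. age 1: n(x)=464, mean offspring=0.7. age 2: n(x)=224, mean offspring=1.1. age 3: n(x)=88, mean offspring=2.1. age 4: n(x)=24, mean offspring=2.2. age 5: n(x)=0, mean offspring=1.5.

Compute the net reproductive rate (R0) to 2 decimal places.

1.01

lx = nx/n0 = nx/800: 1, 0.58, 0.28, 0.11, 0.03, 0
lx·mx by age: 0, 0.406, 0.308, 0.231, 0.066, 0
R0 = Σ lx·mx = 1.011 → 1.01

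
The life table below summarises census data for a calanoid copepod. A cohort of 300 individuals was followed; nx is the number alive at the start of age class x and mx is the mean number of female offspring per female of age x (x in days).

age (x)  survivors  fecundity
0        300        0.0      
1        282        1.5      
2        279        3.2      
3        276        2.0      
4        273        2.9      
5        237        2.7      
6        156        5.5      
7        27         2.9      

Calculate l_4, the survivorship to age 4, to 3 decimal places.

l_4 = n_4/n_0 = 273/300 = 0.91 → 0.910

0.910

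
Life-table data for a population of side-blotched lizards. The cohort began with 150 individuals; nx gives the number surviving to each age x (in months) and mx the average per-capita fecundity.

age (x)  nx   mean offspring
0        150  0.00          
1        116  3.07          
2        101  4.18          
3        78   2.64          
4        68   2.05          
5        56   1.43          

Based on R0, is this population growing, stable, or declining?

growing

lx = nx/n0 = nx/150: 1, 0.77333…, 0.67333…, 0.52, 0.45333…, 0.37333…
R0 = Σ lx·mx = 0 + 2.374133… + 2.814533… + 1.3728 + 0.929333… + 0.533867… = 8.024667…
R0 > 1, so the population is growing.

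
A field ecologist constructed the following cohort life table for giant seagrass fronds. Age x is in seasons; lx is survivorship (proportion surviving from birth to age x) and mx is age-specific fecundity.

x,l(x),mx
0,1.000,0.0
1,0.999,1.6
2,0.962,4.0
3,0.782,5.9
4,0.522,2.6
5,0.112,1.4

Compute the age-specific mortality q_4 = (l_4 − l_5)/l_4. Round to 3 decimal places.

q_4 = (l_4 − l_5) / l_4 = (0.522 − 0.112) / 0.522
     = 0.41 / 0.522 = 0.785441… → 0.785

0.785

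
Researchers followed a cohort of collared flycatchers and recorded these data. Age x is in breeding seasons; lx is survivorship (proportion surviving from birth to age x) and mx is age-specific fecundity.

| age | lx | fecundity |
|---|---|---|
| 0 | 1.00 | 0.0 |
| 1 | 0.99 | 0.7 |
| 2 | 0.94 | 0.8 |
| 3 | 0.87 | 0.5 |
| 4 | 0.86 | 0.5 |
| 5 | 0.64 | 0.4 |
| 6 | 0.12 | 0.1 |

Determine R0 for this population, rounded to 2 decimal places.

lx·mx by age: 0, 0.693, 0.752, 0.435, 0.43, 0.256, 0.012
R0 = Σ lx·mx = 2.578 → 2.58

2.58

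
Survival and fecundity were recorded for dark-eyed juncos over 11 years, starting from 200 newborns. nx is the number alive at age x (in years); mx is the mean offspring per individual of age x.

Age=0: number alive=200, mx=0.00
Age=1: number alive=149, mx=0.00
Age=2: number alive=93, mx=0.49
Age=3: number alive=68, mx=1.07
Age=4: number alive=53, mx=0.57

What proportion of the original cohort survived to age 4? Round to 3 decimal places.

l_4 = n_4/n_0 = 53/200 = 0.265 → 0.265

0.265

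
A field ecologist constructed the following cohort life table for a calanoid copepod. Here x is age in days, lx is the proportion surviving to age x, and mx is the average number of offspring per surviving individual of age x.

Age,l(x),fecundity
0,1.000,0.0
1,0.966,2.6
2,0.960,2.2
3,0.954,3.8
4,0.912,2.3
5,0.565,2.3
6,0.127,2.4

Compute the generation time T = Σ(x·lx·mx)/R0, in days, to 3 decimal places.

lx·mx: 0, 2.5116, 2.112, 3.6252, 2.0976, 1.2995, 0.3048 → R0 = 11.9507
x·lx·mx: 0, 2.5116, 4.224, 10.8756, 8.3904, 6.4975, 1.8288 → Σ = 34.3279
T = 34.3279 / 11.9507 = 2.872459… → 2.872

2.872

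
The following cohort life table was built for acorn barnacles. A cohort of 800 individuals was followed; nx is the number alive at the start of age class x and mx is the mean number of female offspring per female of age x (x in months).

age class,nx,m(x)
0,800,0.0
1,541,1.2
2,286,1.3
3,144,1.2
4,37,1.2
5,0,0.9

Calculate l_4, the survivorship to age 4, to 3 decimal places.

l_4 = n_4/n_0 = 37/800 = 0.04625 → 0.046

0.046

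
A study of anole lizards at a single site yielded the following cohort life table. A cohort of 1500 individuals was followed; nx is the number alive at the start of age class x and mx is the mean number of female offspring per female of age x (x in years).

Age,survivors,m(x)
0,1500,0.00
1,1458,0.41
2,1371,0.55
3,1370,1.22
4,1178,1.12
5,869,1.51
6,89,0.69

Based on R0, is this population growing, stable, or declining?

lx = nx/n0 = nx/1500: 1, 0.972, 0.914, 0.91333…, 0.78533…, 0.57933…, 0.05933…
R0 = Σ lx·mx = 0 + 0.39852 + 0.5027 + 1.114267… + 0.879573… + 0.874793… + 0.04094… = 3.810793…
R0 > 1, so the population is growing.

growing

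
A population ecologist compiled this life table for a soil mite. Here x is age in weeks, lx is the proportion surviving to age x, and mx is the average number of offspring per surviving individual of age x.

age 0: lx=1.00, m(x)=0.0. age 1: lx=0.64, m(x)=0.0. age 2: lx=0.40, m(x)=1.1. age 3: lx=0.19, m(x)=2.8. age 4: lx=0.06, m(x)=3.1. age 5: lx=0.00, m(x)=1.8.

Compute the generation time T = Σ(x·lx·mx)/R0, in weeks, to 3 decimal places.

lx·mx: 0, 0, 0.44, 0.532, 0.186, 0 → R0 = 1.158
x·lx·mx: 0, 0, 0.88, 1.596, 0.744, 0 → Σ = 3.22
T = 3.22 / 1.158 = 2.780656… → 2.781

2.781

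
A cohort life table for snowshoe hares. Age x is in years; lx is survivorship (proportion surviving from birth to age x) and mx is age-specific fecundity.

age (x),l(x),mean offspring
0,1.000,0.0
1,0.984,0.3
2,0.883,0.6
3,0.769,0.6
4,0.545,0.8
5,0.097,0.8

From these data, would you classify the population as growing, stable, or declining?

growing

R0 = Σ lx·mx = 0 + 0.2952 + 0.5298 + 0.4614 + 0.436 + 0.0776 = 1.8
R0 > 1, so the population is growing.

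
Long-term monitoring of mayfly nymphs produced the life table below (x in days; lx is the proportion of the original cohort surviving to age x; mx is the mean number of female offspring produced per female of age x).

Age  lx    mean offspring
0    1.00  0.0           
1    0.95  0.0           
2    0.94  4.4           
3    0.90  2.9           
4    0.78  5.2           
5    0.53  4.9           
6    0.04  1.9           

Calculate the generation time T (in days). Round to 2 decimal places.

lx·mx: 0, 0, 4.136, 2.61, 4.056, 2.597, 0.076 → R0 = 13.475
x·lx·mx: 0, 0, 8.272, 7.83, 16.224, 12.985, 0.456 → Σ = 45.767
T = 45.767 / 13.475 = 3.396438… → 3.40

3.40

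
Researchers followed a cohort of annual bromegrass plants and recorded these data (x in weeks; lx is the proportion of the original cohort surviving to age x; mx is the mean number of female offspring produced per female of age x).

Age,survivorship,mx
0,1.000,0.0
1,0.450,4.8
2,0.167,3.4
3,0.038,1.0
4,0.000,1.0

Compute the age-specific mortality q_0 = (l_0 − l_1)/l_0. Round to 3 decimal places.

q_0 = (l_0 − l_1) / l_0 = (1 − 0.45) / 1
     = 0.55 / 1 = 0.55 → 0.550

0.550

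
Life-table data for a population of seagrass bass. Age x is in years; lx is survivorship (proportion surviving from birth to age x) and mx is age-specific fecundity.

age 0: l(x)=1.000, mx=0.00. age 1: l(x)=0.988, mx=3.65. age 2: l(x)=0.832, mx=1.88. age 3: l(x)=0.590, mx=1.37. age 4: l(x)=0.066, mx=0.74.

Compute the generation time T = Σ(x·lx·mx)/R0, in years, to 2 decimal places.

lx·mx: 0, 3.6062, 1.56416, 0.8083, 0.04884 → R0 = 6.0275
x·lx·mx: 0, 3.6062, 3.12832, 2.4249, 0.19536 → Σ = 9.35478
T = 9.35478 / 6.0275 = 1.552017… → 1.55

1.55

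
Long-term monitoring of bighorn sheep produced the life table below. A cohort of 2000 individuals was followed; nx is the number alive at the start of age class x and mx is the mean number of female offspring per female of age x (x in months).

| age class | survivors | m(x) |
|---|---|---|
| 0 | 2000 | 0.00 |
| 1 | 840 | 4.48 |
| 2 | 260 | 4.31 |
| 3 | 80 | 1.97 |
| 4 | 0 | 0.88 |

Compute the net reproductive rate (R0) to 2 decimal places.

2.52

lx = nx/n0 = nx/2000: 1, 0.42, 0.13, 0.04, 0
lx·mx by age: 0, 1.8816, 0.5603, 0.0788, 0
R0 = Σ lx·mx = 2.5207 → 2.52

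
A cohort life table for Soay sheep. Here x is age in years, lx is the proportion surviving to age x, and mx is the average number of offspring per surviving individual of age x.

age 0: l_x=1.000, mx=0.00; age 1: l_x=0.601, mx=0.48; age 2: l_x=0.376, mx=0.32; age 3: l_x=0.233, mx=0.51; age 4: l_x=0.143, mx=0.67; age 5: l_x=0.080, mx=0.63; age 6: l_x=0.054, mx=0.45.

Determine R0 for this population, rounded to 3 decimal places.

lx·mx by age: 0, 0.28848, 0.12032, 0.11883, 0.09581, 0.0504, 0.0243
R0 = Σ lx·mx = 0.69814 → 0.698

0.698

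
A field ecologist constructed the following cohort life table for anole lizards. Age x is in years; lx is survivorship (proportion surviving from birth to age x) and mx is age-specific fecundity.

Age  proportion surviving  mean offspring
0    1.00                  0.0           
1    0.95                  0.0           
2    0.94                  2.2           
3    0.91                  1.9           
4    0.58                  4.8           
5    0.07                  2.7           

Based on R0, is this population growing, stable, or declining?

R0 = Σ lx·mx = 0 + 0 + 2.068 + 1.729 + 2.784 + 0.189 = 6.77
R0 > 1, so the population is growing.

growing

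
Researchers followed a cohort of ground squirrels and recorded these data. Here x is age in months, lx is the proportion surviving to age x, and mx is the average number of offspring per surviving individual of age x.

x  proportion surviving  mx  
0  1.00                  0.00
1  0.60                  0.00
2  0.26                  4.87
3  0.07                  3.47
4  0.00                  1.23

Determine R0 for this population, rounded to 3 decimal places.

lx·mx by age: 0, 0, 1.2662, 0.2429, 0
R0 = Σ lx·mx = 1.5091 → 1.509

1.509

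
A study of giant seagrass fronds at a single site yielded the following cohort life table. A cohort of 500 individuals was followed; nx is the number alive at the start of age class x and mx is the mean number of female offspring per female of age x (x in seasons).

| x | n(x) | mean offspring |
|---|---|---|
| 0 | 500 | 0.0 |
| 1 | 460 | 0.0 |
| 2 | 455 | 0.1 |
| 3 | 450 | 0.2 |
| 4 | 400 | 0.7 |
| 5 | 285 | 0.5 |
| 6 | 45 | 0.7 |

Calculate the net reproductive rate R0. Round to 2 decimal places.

lx = nx/n0 = nx/500: 1, 0.92, 0.91, 0.9, 0.8, 0.57, 0.09
lx·mx by age: 0, 0, 0.091, 0.18, 0.56, 0.285, 0.063
R0 = Σ lx·mx = 1.179 → 1.18

1.18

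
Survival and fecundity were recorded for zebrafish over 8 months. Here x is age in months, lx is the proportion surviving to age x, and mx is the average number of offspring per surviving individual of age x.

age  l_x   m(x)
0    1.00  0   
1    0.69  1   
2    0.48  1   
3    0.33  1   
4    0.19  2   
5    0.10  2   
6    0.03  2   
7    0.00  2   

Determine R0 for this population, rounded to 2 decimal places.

lx·mx by age: 0, 0.69, 0.48, 0.33, 0.38, 0.2, 0.06, 0
R0 = Σ lx·mx = 2.14 → 2.14

2.14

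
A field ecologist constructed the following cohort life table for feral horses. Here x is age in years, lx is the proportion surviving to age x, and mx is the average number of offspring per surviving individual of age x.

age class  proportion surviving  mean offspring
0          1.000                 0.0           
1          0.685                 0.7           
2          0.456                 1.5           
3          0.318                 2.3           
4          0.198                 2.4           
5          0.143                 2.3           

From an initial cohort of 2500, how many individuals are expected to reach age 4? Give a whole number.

Expected survivors = N0 · l_4 = 2500 × 0.198 = 495 → 495

495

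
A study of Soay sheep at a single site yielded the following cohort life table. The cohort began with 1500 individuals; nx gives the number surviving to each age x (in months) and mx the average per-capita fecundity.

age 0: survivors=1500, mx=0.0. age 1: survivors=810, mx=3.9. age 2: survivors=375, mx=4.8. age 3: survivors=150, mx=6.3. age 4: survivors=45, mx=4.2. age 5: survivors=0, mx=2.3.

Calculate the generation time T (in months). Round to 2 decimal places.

lx = nx/n0 = nx/1500: 1, 0.54, 0.25, 0.1, 0.03, 0
lx·mx: 0, 2.106, 1.2, 0.63, 0.126, 0 → R0 = 4.062
x·lx·mx: 0, 2.106, 2.4, 1.89, 0.504, 0 → Σ = 6.9
T = 6.9 / 4.062 = 1.698671… → 1.70

1.70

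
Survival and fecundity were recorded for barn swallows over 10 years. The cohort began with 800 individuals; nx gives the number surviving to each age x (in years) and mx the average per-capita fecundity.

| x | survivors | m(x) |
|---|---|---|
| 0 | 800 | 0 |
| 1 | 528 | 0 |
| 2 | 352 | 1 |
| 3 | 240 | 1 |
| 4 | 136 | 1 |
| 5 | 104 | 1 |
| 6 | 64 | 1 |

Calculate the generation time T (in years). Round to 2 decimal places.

3.21

lx = nx/n0 = nx/800: 1, 0.66, 0.44, 0.3, 0.17, 0.13, 0.08
lx·mx: 0, 0, 0.44, 0.3, 0.17, 0.13, 0.08 → R0 = 1.12
x·lx·mx: 0, 0, 0.88, 0.9, 0.68, 0.65, 0.48 → Σ = 3.59
T = 3.59 / 1.12 = 3.205357… → 3.21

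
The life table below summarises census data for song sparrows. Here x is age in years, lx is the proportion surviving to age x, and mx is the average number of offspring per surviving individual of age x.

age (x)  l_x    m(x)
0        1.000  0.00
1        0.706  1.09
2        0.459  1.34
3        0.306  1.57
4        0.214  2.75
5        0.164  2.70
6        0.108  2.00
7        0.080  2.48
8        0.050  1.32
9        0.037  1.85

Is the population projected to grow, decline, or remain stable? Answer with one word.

R0 = Σ lx·mx = 0 + 0.76954 + 0.61506 + 0.48042 + 0.5885 + 0.4428 + 0.216 + 0.1984 + 0.066 + 0.06845 = 3.44517
R0 > 1, so the population is growing.

growing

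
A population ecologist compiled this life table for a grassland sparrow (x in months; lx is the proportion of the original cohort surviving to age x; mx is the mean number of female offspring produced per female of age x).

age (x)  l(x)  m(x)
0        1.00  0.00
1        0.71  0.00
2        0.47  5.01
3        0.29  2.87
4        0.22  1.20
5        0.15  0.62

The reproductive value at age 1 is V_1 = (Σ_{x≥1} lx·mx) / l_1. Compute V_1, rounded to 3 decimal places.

4.992

lx·mx for x ≥ 1: 0, 2.3547, 0.8323, 0.264, 0.093 → sum = 3.544
V_1 = 3.544 / l_1 = 3.544 / 0.71 = 4.991549… → 4.992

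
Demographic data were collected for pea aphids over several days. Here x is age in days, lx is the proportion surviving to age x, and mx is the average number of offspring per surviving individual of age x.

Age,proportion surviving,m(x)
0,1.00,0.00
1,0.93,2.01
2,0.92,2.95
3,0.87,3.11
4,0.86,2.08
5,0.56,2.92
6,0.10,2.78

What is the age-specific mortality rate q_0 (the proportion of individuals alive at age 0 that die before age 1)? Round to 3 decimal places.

0.070

q_0 = (l_0 − l_1) / l_0 = (1 − 0.93) / 1
     = 0.07 / 1 = 0.07 → 0.070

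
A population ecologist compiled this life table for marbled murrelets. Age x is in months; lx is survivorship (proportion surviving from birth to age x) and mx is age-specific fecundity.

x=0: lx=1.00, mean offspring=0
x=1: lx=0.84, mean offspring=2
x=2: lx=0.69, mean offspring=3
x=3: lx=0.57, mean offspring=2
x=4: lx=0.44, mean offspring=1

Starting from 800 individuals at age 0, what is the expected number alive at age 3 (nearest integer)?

456

Expected survivors = N0 · l_3 = 800 × 0.57 = 456 → 456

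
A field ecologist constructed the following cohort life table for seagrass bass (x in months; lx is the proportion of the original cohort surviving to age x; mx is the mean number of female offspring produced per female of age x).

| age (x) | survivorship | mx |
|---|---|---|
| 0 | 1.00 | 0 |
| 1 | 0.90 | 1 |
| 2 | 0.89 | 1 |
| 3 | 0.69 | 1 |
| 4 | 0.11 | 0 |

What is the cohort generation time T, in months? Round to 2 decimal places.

lx·mx: 0, 0.9, 0.89, 0.69, 0 → R0 = 2.48
x·lx·mx: 0, 0.9, 1.78, 2.07, 0 → Σ = 4.75
T = 4.75 / 2.48 = 1.915323… → 1.92

1.92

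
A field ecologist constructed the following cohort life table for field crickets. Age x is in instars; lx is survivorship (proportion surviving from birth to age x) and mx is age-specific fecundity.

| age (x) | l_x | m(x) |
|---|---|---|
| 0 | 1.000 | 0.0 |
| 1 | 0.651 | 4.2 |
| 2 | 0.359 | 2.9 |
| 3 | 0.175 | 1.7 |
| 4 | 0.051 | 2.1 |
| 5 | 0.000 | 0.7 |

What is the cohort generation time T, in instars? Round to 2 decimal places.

1.47

lx·mx: 0, 2.7342, 1.0411, 0.2975, 0.1071, 0 → R0 = 4.1799
x·lx·mx: 0, 2.7342, 2.0822, 0.8925, 0.4284, 0 → Σ = 6.1373
T = 6.1373 / 4.1799 = 1.468289… → 1.47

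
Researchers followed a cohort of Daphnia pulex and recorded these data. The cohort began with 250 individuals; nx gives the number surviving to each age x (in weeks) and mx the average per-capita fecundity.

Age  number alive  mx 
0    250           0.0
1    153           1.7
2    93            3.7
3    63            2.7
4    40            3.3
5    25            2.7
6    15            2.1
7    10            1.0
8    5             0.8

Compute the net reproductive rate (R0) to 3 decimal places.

4.077

lx = nx/n0 = nx/250: 1, 0.612, 0.372, 0.252, 0.16, 0.1, 0.06, 0.04, 0.02
lx·mx by age: 0, 1.0404, 1.3764, 0.6804, 0.528, 0.27, 0.126, 0.04, 0.016
R0 = Σ lx·mx = 4.0772 → 4.077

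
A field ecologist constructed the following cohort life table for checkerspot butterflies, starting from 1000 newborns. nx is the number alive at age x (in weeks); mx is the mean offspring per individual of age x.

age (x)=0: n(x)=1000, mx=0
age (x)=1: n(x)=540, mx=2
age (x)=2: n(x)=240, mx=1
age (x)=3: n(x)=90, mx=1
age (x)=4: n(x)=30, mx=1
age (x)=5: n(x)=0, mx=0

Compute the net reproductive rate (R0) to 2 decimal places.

lx = nx/n0 = nx/1000: 1, 0.54, 0.24, 0.09, 0.03, 0
lx·mx by age: 0, 1.08, 0.24, 0.09, 0.03, 0
R0 = Σ lx·mx = 1.44 → 1.44

1.44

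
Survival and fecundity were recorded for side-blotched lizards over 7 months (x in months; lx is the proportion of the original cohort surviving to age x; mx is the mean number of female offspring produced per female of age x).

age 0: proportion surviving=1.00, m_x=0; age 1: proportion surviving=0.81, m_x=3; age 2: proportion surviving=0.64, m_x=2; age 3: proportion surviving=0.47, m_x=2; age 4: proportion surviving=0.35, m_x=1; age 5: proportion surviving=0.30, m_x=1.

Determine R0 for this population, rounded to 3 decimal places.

lx·mx by age: 0, 2.43, 1.28, 0.94, 0.35, 0.3
R0 = Σ lx·mx = 5.3 → 5.300

5.300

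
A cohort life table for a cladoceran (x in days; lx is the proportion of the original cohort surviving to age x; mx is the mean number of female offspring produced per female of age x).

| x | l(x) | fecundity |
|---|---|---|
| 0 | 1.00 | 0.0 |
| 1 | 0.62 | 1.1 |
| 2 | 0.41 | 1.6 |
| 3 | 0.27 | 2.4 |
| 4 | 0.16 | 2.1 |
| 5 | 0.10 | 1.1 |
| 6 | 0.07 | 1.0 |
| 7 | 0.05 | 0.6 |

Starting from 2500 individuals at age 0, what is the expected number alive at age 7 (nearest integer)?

Expected survivors = N0 · l_7 = 2500 × 0.05 = 125 → 125

125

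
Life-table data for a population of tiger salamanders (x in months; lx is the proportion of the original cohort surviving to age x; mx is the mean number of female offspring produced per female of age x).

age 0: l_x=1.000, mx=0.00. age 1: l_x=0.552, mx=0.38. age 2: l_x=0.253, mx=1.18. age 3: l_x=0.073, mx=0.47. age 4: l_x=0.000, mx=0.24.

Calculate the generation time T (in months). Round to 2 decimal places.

lx·mx: 0, 0.20976, 0.29854, 0.03431, 0 → R0 = 0.54261
x·lx·mx: 0, 0.20976, 0.59708, 0.10293, 0 → Σ = 0.90977
T = 0.90977 / 0.54261 = 1.676655… → 1.68

1.68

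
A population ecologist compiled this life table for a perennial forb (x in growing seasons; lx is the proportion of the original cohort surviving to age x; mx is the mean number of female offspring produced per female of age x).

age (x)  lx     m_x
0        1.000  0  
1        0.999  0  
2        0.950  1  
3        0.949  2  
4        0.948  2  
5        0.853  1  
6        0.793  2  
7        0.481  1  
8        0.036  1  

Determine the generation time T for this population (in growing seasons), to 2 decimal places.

4.24

lx·mx: 0, 0, 0.95, 1.898, 1.896, 0.853, 1.586, 0.481, 0.036 → R0 = 7.7
x·lx·mx: 0, 0, 1.9, 5.694, 7.584, 4.265, 9.516, 3.367, 0.288 → Σ = 32.614
T = 32.614 / 7.7 = 4.235584… → 4.24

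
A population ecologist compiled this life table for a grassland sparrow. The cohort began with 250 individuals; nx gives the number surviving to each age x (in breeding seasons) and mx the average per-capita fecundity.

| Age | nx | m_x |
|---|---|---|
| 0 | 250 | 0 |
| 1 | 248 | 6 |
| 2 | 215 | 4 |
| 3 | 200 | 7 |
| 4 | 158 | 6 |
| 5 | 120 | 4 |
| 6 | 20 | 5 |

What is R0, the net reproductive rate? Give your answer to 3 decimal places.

21.104

lx = nx/n0 = nx/250: 1, 0.992, 0.86, 0.8, 0.632, 0.48, 0.08
lx·mx by age: 0, 5.952, 3.44, 5.6, 3.792, 1.92, 0.4
R0 = Σ lx·mx = 21.104 → 21.104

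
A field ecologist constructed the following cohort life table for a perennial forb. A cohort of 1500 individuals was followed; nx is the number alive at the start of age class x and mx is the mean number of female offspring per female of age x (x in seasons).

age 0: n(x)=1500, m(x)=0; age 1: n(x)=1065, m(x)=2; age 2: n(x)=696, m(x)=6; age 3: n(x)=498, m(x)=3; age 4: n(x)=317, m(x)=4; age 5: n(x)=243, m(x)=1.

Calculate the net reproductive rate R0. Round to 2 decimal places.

6.21

lx = nx/n0 = nx/1500: 1, 0.71, 0.464, 0.332, 0.21133…, 0.162
lx·mx by age: 0, 1.42, 2.784, 0.996, 0.845333…, 0.162
R0 = Σ lx·mx = 6.207333… → 6.21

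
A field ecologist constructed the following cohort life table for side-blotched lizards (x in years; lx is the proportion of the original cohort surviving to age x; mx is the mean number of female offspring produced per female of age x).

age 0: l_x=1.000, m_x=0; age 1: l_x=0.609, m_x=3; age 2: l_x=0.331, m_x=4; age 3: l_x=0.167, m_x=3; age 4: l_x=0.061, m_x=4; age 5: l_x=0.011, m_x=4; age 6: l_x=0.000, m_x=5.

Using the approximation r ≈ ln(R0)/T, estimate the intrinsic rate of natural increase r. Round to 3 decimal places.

R0 = Σ lx·mx = 0 + 1.827 + 1.324 + 0.501 + 0.244 + 0.044 + 0 = 3.94
Σ x·lx·mx = 7.174; T = 7.174/3.94 = 1.82081…
r ≈ ln(R0)/T = ln(3.94)/1.82081… = 0.75306… → 0.753

0.753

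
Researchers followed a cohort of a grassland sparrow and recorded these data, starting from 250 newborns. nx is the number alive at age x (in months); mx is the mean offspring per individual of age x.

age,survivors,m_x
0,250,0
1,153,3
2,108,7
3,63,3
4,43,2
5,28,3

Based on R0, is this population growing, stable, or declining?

growing

lx = nx/n0 = nx/250: 1, 0.612, 0.432, 0.252, 0.172, 0.112
R0 = Σ lx·mx = 0 + 1.836 + 3.024 + 0.756 + 0.344 + 0.336 = 6.296
R0 > 1, so the population is growing.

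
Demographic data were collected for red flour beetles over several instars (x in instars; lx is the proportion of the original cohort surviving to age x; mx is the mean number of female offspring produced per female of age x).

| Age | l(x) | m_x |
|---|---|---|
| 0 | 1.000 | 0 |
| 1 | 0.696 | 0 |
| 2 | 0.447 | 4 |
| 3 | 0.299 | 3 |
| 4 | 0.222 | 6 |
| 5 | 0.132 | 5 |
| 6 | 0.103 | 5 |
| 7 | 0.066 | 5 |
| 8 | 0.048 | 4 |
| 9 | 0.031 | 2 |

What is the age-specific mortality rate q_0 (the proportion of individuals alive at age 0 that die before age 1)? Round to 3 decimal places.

q_0 = (l_0 − l_1) / l_0 = (1 − 0.696) / 1
     = 0.304 / 1 = 0.304 → 0.304

0.304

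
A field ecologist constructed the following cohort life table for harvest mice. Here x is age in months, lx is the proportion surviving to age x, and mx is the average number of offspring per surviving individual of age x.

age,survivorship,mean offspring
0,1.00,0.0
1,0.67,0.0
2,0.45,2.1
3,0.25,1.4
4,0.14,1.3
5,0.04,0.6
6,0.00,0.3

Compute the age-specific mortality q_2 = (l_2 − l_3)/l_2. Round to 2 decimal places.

0.44

q_2 = (l_2 − l_3) / l_2 = (0.45 − 0.25) / 0.45
     = 0.2 / 0.45 = 0.444444… → 0.44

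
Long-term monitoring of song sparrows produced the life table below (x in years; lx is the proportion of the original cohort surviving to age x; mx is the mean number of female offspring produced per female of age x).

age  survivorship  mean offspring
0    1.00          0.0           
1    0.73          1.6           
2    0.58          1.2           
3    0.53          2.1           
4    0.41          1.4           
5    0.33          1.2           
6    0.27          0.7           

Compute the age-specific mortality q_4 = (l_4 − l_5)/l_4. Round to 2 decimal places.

0.20

q_4 = (l_4 − l_5) / l_4 = (0.41 − 0.33) / 0.41
     = 0.08 / 0.41 = 0.195122… → 0.20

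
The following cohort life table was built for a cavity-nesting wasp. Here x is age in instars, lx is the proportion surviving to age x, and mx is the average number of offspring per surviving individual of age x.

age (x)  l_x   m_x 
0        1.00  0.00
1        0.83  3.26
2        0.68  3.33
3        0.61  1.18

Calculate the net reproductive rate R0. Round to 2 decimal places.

5.69

lx·mx by age: 0, 2.7058, 2.2644, 0.7198
R0 = Σ lx·mx = 5.69 → 5.69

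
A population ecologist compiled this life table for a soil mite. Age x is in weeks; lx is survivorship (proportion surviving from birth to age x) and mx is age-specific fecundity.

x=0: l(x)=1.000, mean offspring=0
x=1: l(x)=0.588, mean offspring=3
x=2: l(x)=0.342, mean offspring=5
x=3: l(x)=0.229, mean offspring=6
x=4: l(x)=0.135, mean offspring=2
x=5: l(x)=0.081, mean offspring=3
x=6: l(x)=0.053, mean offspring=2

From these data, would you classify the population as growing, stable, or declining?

growing

R0 = Σ lx·mx = 0 + 1.764 + 1.71 + 1.374 + 0.27 + 0.243 + 0.106 = 5.467
R0 > 1, so the population is growing.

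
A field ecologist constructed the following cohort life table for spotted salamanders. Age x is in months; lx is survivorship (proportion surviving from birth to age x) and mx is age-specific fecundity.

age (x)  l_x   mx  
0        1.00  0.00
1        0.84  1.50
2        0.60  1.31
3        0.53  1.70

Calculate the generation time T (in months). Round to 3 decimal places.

1.878

lx·mx: 0, 1.26, 0.786, 0.901 → R0 = 2.947
x·lx·mx: 0, 1.26, 1.572, 2.703 → Σ = 5.535
T = 5.535 / 2.947 = 1.878181… → 1.878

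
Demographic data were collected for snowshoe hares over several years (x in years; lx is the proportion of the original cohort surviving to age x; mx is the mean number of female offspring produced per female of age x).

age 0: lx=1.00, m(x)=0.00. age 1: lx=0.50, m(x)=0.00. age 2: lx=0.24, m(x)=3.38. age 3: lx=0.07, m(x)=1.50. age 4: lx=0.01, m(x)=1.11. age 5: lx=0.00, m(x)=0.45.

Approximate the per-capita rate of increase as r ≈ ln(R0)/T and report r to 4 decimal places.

-0.0353

R0 = Σ lx·mx = 0 + 0 + 0.8112 + 0.105 + 0.0111 + 0 = 0.9273
Σ x·lx·mx = 1.9818; T = 1.9818/0.9273 = 2.13717…
r ≈ ln(R0)/T = ln(0.9273)/2.13717… = -0.035317… → -0.0353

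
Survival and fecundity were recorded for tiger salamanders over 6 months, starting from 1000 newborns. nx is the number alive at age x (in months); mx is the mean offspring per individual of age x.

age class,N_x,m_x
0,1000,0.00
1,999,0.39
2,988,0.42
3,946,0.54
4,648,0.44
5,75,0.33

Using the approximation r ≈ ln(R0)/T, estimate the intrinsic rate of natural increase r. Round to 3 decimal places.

lx = nx/n0 = nx/1000: 1, 0.999, 0.988, 0.946, 0.648, 0.075
R0 = Σ lx·mx = 0 + 0.38961 + 0.41496 + 0.51084 + 0.28512 + 0.02475 = 1.62528
Σ x·lx·mx = 4.01628; T = 4.01628/1.62528 = 2.47113…
r ≈ ln(R0)/T = ln(1.62528)/2.47113… = 0.19654… → 0.197

0.197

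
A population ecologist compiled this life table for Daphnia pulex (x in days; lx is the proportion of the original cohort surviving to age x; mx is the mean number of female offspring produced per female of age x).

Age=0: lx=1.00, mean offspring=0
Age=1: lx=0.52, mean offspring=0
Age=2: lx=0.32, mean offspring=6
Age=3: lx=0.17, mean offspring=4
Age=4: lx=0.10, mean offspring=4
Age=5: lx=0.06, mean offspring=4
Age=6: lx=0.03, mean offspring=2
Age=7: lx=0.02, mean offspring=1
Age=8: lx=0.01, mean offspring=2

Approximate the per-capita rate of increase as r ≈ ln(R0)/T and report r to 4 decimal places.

R0 = Σ lx·mx = 0 + 0 + 1.92 + 0.68 + 0.4 + 0.24 + 0.06 + 0.02 + 0.02 = 3.34
Σ x·lx·mx = 9.34; T = 9.34/3.34 = 2.79641…
r ≈ ln(R0)/T = ln(3.34)/2.79641… = 0.431257… → 0.4313

0.4313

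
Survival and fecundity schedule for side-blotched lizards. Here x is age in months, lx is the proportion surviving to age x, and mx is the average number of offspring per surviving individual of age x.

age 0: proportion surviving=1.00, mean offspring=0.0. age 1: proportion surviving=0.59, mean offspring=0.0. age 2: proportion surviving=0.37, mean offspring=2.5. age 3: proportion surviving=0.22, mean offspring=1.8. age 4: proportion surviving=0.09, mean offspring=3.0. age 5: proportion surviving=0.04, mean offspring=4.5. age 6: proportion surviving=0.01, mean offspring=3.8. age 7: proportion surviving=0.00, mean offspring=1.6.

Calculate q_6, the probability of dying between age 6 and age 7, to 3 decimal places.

q_6 = (l_6 − l_7) / l_6 = (0.01 − 0) / 0.01
     = 0.01 / 0.01 = 1 → 1.000

1.000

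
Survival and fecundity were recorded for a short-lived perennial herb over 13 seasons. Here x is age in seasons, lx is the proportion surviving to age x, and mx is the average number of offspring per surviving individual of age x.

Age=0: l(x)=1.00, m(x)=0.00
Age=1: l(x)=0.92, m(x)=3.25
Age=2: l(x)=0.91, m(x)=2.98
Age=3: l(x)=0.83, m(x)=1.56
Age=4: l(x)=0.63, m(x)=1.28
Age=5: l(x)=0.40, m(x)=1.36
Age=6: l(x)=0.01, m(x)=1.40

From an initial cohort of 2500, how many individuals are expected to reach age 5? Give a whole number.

1000

Expected survivors = N0 · l_5 = 2500 × 0.40 = 1000 → 1000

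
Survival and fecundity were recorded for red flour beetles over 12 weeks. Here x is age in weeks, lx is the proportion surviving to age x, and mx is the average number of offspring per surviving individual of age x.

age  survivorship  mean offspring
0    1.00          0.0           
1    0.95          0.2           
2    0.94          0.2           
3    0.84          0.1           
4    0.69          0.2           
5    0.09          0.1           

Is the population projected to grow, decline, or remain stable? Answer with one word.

declining

R0 = Σ lx·mx = 0 + 0.19 + 0.188 + 0.084 + 0.138 + 0.009 = 0.609
R0 < 1, so the population is declining.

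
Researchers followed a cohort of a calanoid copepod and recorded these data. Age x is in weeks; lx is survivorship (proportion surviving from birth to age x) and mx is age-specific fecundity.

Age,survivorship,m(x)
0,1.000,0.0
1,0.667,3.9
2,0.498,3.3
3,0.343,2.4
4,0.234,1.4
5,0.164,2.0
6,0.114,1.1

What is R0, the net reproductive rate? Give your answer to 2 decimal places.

5.85

lx·mx by age: 0, 2.6013, 1.6434, 0.8232, 0.3276, 0.328, 0.1254
R0 = Σ lx·mx = 5.8489 → 5.85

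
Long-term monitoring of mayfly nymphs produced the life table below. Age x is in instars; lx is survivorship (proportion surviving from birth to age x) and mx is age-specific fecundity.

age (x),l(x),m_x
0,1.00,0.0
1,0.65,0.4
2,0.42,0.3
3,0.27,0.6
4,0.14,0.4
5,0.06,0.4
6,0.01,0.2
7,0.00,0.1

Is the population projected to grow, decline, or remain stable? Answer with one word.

declining

R0 = Σ lx·mx = 0 + 0.26 + 0.126 + 0.162 + 0.056 + 0.024 + 0.002 + 0 = 0.63
R0 < 1, so the population is declining.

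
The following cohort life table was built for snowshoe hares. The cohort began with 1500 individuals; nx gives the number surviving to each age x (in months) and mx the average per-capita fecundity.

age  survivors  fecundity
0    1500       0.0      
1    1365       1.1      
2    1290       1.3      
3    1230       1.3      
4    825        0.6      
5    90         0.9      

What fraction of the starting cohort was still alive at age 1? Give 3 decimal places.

0.910

l_1 = n_1/n_0 = 1365/1500 = 0.91 → 0.910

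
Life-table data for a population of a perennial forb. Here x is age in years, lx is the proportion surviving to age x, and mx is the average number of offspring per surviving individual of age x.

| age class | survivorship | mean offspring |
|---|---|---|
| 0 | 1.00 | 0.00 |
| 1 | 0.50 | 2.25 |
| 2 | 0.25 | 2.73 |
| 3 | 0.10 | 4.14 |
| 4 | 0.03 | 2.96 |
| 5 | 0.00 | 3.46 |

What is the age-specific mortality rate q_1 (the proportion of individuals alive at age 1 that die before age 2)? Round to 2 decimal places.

0.50

q_1 = (l_1 − l_2) / l_1 = (0.5 − 0.25) / 0.5
     = 0.25 / 0.5 = 0.5 → 0.50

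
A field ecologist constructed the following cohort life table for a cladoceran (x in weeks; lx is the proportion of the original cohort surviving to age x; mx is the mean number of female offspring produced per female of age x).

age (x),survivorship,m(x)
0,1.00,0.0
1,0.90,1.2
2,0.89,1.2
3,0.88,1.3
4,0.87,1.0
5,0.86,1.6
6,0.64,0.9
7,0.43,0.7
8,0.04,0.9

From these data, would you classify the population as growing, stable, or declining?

R0 = Σ lx·mx = 0 + 1.08 + 1.068 + 1.144 + 0.87 + 1.376 + 0.576 + 0.301 + 0.036 = 6.451
R0 > 1, so the population is growing.

growing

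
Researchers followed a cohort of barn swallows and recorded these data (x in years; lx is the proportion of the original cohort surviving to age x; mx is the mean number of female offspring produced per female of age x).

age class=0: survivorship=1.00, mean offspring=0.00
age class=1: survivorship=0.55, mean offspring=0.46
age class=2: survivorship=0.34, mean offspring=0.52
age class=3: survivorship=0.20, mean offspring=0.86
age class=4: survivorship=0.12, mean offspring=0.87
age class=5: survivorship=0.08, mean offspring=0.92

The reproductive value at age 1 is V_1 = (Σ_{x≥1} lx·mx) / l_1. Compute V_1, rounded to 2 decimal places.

1.42

lx·mx for x ≥ 1: 0.253, 0.1768, 0.172, 0.1044, 0.0736 → sum = 0.7798
V_1 = 0.7798 / l_1 = 0.7798 / 0.55 = 1.417818… → 1.42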